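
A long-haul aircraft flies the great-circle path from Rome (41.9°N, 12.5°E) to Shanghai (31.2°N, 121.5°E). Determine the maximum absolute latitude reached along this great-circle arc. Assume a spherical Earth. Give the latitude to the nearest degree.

The great circle lies in the plane with unit normal n̂ = (p₁ × p₂)/|p₁ × p₂|.
Here n̂_z ≈ +0.608; the vertex latitude is φ_max = arccos|n̂_z| ≈ 52.6°.
Check via Clairaut: cos φ_max = |cos φ₁| · sin C = cos(41.9°)·sin(54.8°) ≈ 0.608, again giving ≈ 52.6°.

≈ 53°N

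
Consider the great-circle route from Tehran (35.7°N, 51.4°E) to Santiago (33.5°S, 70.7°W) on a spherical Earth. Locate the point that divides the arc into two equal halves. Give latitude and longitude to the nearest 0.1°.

≈ 2.3°N, 11.0°W

Write both endpoints as unit vectors p₁, p₂ with components (cos φ cos λ, cos φ sin λ, sin φ).
The central angle between the endpoints is δ = arccos(p₁·p₂) ≈ 2.321 rad (133.0°).
Interpolate at f = 1/2 with slerp weights a = sin((1−f)δ)/sin δ ≈ 1.254, b = sin(fδ)/sin δ ≈ 1.254.
p = a·p₁ + b·p₂ ≈ (0.981, -0.191, 0.040); φ = arcsin(p_z) ≈ 2.27°, λ = atan2(p_y, p_x) ≈ -11.02°.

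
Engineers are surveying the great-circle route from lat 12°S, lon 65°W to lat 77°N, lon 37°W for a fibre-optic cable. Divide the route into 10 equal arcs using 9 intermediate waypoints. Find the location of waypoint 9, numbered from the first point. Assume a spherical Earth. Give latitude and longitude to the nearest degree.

Write both endpoints as unit vectors p₁, p₂ with components (cos φ cos λ, cos φ sin λ, sin φ).
The central angle between the endpoints is δ = arccos(p₁·p₂) ≈ 1.579 rad (90.5°).
Interpolate at f = 9/10 with slerp weights a = sin((1−f)δ)/sin δ ≈ 0.157, b = sin(fδ)/sin δ ≈ 0.989.
p = a·p₁ + b·p₂ ≈ (0.243, -0.273, 0.931); φ = arcsin(p_z) ≈ 68.56°, λ = atan2(p_y, p_x) ≈ -48.40°.

≈ lat 69°N, lon 48°W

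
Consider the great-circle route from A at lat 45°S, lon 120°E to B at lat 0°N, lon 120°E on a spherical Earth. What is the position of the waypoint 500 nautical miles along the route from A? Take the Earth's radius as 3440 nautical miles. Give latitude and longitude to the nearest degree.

≈ lat 37°S, lon 120°E

The haversine formula gives a central angle δ ≈ 0.785 rad (45.0°) between the endpoints. The total great-circle distance is δ·R ≈ 0.785 × 3440 ≈ 2702 nmi, so the target fraction is f = 500/2702 ≈ 0.185.
Interpolate at f ≈ 0.185 with slerp weights a = sin((1−f)δ)/sin δ ≈ 0.845, b = sin(fδ)/sin δ ≈ 0.205.
p = a·p₁ + b·p₂ ≈ (-0.401, 0.695, -0.597); φ = arcsin(p_z) ≈ -36.67°, λ = atan2(p_y, p_x) ≈ 120.00°.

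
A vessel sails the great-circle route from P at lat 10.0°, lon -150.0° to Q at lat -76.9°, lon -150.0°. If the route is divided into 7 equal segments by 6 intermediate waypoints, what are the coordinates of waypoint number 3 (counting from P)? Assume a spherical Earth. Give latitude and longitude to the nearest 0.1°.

From cos δ = sin φ₁ sin φ₂ + cos φ₁ cos φ₂ cos Δλ, the central angle is δ ≈ 1.517 rad (86.9°).
Interpolate at f = 3/7 with slerp weights a = sin((1−f)δ)/sin δ ≈ 0.763, b = sin(fδ)/sin δ ≈ 0.606.
p = a·p₁ + b·p₂ ≈ (-0.770, -0.445, -0.458); φ = arcsin(p_z) ≈ -27.24°, λ = atan2(p_y, p_x) ≈ -150.00°.

≈ lat -27.2°, lon -150.0°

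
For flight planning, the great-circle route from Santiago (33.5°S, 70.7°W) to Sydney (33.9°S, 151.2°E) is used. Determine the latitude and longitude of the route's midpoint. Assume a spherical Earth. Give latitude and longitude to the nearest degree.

≈ 62°S, 139°W

Write both endpoints as unit vectors p₁, p₂ with components (cos φ cos λ, cos φ sin λ, sin φ).
The central angle between the endpoints is δ = arccos(p₁·p₂) ≈ 1.780 rad (102.0°).
Interpolate at f = 1/2 with slerp weights a = sin((1−f)δ)/sin δ ≈ 0.794, b = sin(fδ)/sin δ ≈ 0.794.
p = a·p₁ + b·p₂ ≈ (-0.359, -0.307, -0.881); φ = arcsin(p_z) ≈ -61.80°, λ = atan2(p_y, p_x) ≈ -139.40°.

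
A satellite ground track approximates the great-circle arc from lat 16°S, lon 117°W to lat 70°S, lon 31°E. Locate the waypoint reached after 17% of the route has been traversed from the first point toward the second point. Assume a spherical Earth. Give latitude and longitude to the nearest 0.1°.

≈ lat 31.2°S, lon 113.8°W

From cos δ = sin φ₁ sin φ₂ + cos φ₁ cos φ₂ cos Δλ, the central angle is δ ≈ 1.591 rad (91.1°).
Interpolate at f = 0.17 with slerp weights a = sin((1−f)δ)/sin δ ≈ 0.969, b = sin(fδ)/sin δ ≈ 0.267.
p = a·p₁ + b·p₂ ≈ (-0.345, -0.783, -0.518); φ = arcsin(p_z) ≈ -31.21°, λ = atan2(p_y, p_x) ≈ -113.75°.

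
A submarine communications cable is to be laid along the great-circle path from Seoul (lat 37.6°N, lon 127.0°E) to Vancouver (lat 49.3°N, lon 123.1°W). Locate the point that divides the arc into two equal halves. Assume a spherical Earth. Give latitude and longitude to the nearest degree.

≈ lat 59°N, lon 174°E

From cos δ = sin φ₁ sin φ₂ + cos φ₁ cos φ₂ cos Δλ, the central angle is δ ≈ 1.280 rad (73.3°).
Interpolate at f = 1/2 with slerp weights a = sin((1−f)δ)/sin δ ≈ 0.623, b = sin(fδ)/sin δ ≈ 0.623.
p = a·p₁ + b·p₂ ≈ (-0.519, 0.054, 0.853); φ = arcsin(p_z) ≈ 58.53°, λ = atan2(p_y, p_x) ≈ 174.07°.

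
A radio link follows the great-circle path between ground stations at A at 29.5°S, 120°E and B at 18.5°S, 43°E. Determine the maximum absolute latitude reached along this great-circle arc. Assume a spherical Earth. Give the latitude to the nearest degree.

The great circle lies in the plane with unit normal n̂ = (p₁ × p₂)/|p₁ × p₂|.
Here n̂_z ≈ -0.856; the vertex latitude is φ_max = arccos|n̂_z| ≈ 31.2°.
Check via Clairaut: cos φ_max = |cos φ₁| · sin C = cos(29.5°)·sin(100.5°) ≈ 0.856, again giving ≈ 31.2°.

≈ 31°S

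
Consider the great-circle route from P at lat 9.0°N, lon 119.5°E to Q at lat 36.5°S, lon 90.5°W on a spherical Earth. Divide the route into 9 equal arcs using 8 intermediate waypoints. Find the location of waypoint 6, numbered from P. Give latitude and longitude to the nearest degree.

≈ lat 50°S, lon 155°W

Convert each endpoint to a unit vector on the sphere (x = cos φ cos λ, y = cos φ sin λ, z = sin φ).
The central angle between the endpoints is δ = arccos(p₁·p₂) ≈ 2.466 rad (141.3°).
Interpolate at f = 6/9 with slerp weights a = sin((1−f)δ)/sin δ ≈ 1.172, b = sin(fδ)/sin δ ≈ 1.596.
p = a·p₁ + b·p₂ ≈ (-0.581, -0.275, -0.766); φ = arcsin(p_z) ≈ -49.98°, λ = atan2(p_y, p_x) ≈ -154.68°.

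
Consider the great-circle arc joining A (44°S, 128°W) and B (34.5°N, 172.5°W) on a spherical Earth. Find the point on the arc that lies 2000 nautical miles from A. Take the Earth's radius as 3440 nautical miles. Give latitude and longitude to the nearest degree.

Write both endpoints as unit vectors p₁, p₂ with components (cos φ cos λ, cos φ sin λ, sin φ).
The central angle between the endpoints is δ = arccos(p₁·p₂) ≈ 1.541 rad (88.3°). The total great-circle distance is δ·R ≈ 1.541 × 3440 ≈ 5302 nmi, so the target fraction is f = 2000/5302 ≈ 0.377.
Interpolate at f ≈ 0.377 with slerp weights a = sin((1−f)δ)/sin δ ≈ 0.820, b = sin(fδ)/sin δ ≈ 0.549.
p = a·p₁ + b·p₂ ≈ (-0.812, -0.524, -0.258); φ = arcsin(p_z) ≈ -14.96°, λ = atan2(p_y, p_x) ≈ -147.18°.

≈ (15°S, 147°W)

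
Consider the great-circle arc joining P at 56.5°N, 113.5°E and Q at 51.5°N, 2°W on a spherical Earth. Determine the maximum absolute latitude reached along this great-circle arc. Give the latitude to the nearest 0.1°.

≈ 68.9°N

The great circle lies in the plane with unit normal n̂ = (p₁ × p₂)/|p₁ × p₂|.
Here n̂_z ≈ -0.359; the vertex latitude is φ_max = arccos|n̂_z| ≈ 68.9°.
Check via Clairaut: cos φ_max = |cos φ₁| · sin C = cos(56.5°)·sin(40.6°) ≈ 0.359, again giving ≈ 68.9°.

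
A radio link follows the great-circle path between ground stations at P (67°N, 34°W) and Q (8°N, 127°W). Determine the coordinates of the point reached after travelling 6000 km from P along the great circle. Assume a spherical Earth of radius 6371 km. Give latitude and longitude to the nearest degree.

From cos δ = sin φ₁ sin φ₂ + cos φ₁ cos φ₂ cos Δλ, the central angle is δ ≈ 1.463 rad (83.8°). The total great-circle distance is δ·R ≈ 1.463 × 6371 ≈ 9319 km, so the target fraction is f = 6000/9319 ≈ 0.644.
Interpolate at f ≈ 0.644 with slerp weights a = sin((1−f)δ)/sin δ ≈ 0.501, b = sin(fδ)/sin δ ≈ 0.813.
p = a·p₁ + b·p₂ ≈ (-0.323, -0.753, 0.574); φ = arcsin(p_z) ≈ 35.03°, λ = atan2(p_y, p_x) ≈ -113.20°.

≈ (35°N, 113°W)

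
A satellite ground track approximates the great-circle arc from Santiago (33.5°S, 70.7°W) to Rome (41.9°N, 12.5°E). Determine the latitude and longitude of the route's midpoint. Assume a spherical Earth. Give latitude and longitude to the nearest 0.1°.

Convert each endpoint to a unit vector on the sphere (x = cos φ cos λ, y = cos φ sin λ, z = sin φ).
The central angle between the endpoints is δ = arccos(p₁·p₂) ≈ 1.870 rad (107.2°).
Interpolate at f = 1/2 with slerp weights a = sin((1−f)δ)/sin δ ≈ 0.842, b = sin(fδ)/sin δ ≈ 0.842.
p = a·p₁ + b·p₂ ≈ (0.844, -0.527, 0.098); φ = arcsin(p_z) ≈ 5.60°, λ = atan2(p_y, p_x) ≈ -31.98°.

≈ 5.6°N, 32.0°W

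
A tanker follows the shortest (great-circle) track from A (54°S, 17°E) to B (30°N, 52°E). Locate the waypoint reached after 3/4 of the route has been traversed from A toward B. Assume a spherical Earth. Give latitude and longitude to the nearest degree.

≈ (9°N, 45°E)

Convert each endpoint to a unit vector on the sphere (x = cos φ cos λ, y = cos φ sin λ, z = sin φ).
The central angle between the endpoints is δ = arccos(p₁·p₂) ≈ 1.558 rad (89.3°).
Interpolate at f = 3/4 with slerp weights a = sin((1−f)δ)/sin δ ≈ 0.380, b = sin(fδ)/sin δ ≈ 0.920.
p = a·p₁ + b·p₂ ≈ (0.704, 0.693, 0.153); φ = arcsin(p_z) ≈ 8.79°, λ = atan2(p_y, p_x) ≈ 44.55°.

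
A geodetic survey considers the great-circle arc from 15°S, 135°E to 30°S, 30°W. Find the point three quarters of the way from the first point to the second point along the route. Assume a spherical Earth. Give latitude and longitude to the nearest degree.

≈ 60°S, 8°W

The haversine formula gives a central angle δ ≈ 2.317 rad (132.7°) between the endpoints.
Interpolate at f = 3/4 with slerp weights a = sin((1−f)δ)/sin δ ≈ 0.745, b = sin(fδ)/sin δ ≈ 1.343.
p = a·p₁ + b·p₂ ≈ (0.498, -0.072, -0.864); φ = arcsin(p_z) ≈ -59.79°, λ = atan2(p_y, p_x) ≈ -8.27°.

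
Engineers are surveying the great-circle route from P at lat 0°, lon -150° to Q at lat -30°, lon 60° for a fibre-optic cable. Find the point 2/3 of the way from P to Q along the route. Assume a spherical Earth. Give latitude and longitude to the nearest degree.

Convert each endpoint to a unit vector on the sphere (x = cos φ cos λ, y = cos φ sin λ, z = sin φ).
The central angle between the endpoints is δ = arccos(p₁·p₂) ≈ 2.419 rad (138.6°).
Interpolate at f = 2/3 with slerp weights a = sin((1−f)δ)/sin δ ≈ 1.091, b = sin(fδ)/sin δ ≈ 1.511.
p = a·p₁ + b·p₂ ≈ (-0.291, 0.587, -0.755); φ = arcsin(p_z) ≈ -49.05°, λ = atan2(p_y, p_x) ≈ 116.35°.

≈ lat -49°, lon 116°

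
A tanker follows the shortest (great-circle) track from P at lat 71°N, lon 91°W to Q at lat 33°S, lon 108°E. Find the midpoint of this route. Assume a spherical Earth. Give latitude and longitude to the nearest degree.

≈ lat 37°N, lon 119°E

The haversine formula gives a central angle δ ≈ 2.455 rad (140.6°) between the endpoints.
Interpolate at f = 1/2 with slerp weights a = sin((1−f)δ)/sin δ ≈ 1.485, b = sin(fδ)/sin δ ≈ 1.485.
p = a·p₁ + b·p₂ ≈ (-0.393, 0.701, 0.595); φ = arcsin(p_z) ≈ 36.52°, λ = atan2(p_y, p_x) ≈ 119.29°.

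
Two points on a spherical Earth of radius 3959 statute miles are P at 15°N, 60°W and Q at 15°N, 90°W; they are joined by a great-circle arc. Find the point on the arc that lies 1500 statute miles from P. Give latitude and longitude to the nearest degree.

≈ 15°N, 83°W

Convert each endpoint to a unit vector on the sphere (x = cos φ cos λ, y = cos φ sin λ, z = sin φ).
The central angle between the endpoints is δ = arccos(p₁·p₂) ≈ 0.505 rad (29.0°). The total great-circle distance is δ·R ≈ 0.505 × 3959 ≈ 2001 mi, so the target fraction is f = 1500/2001 ≈ 0.750.
Interpolate at f ≈ 0.750 with slerp weights a = sin((1−f)δ)/sin δ ≈ 0.261, b = sin(fδ)/sin δ ≈ 0.764.
p = a·p₁ + b·p₂ ≈ (0.126, -0.956, 0.265); φ = arcsin(p_z) ≈ 15.38°, λ = atan2(p_y, p_x) ≈ -82.50°.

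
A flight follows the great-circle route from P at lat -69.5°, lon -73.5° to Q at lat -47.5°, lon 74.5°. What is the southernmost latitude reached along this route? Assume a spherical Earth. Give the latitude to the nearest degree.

The great circle lies in the plane with unit normal n̂ = (p₁ × p₂)/|p₁ × p₂|.
Here n̂_z ≈ +0.144; the vertex latitude is φ_max = arccos|n̂_z| ≈ 81.7°.

≈ -82°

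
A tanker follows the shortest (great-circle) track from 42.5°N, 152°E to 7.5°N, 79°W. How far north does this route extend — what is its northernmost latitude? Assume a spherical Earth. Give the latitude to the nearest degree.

≈ 52°N

The great circle lies in the plane with unit normal n̂ = (p₁ × p₂)/|p₁ × p₂|.
Here n̂_z ≈ +0.612; the vertex latitude is φ_max = arccos|n̂_z| ≈ 52.3°.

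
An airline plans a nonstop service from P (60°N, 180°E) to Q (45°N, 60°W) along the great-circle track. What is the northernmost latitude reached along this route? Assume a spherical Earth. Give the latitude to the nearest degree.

≈ 70°N

The great circle lies in the plane with unit normal n̂ = (p₁ × p₂)/|p₁ × p₂|.
Here n̂_z ≈ +0.340; the vertex latitude is φ_max = arccos|n̂_z| ≈ 70.1°.
Check via Clairaut: cos φ_max = |cos φ₁| · sin C = cos(60.0°)·sin(42.9°) ≈ 0.340, again giving ≈ 70.1°.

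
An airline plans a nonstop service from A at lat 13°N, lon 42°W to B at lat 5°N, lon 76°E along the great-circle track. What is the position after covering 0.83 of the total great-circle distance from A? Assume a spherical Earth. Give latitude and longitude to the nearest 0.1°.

Convert each endpoint to a unit vector on the sphere (x = cos φ cos λ, y = cos φ sin λ, z = sin φ).
The central angle between the endpoints is δ = arccos(p₁·p₂) ≈ 2.022 rad (115.9°).
Interpolate at f = 0.83 with slerp weights a = sin((1−f)δ)/sin δ ≈ 0.375, b = sin(fδ)/sin δ ≈ 1.105.
p = a·p₁ + b·p₂ ≈ (0.537, 0.824, 0.181); φ = arcsin(p_z) ≈ 10.40°, λ = atan2(p_y, p_x) ≈ 56.88°.

≈ lat 10.4°N, lon 56.9°E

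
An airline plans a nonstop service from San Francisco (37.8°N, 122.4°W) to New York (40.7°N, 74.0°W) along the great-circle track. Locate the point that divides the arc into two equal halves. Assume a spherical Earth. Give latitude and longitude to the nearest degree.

≈ 42°N, 99°W

Convert each endpoint to a unit vector on the sphere (x = cos φ cos λ, y = cos φ sin λ, z = sin φ).
The central angle between the endpoints is δ = arccos(p₁·p₂) ≈ 0.648 rad (37.1°).
Interpolate at f = 1/2 with slerp weights a = sin((1−f)δ)/sin δ ≈ 0.527, b = sin(fδ)/sin δ ≈ 0.527.
p = a·p₁ + b·p₂ ≈ (-0.113, -0.736, 0.667); φ = arcsin(p_z) ≈ 41.85°, λ = atan2(p_y, p_x) ≈ -98.73°.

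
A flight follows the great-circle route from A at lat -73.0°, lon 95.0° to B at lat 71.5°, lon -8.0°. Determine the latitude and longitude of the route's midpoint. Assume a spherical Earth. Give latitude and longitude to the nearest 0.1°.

From cos δ = sin φ₁ sin φ₂ + cos φ₁ cos φ₂ cos Δλ, the central angle is δ ≈ 2.759 rad (158.1°).
Interpolate at f = 1/2 with slerp weights a = sin((1−f)δ)/sin δ ≈ 2.631, b = sin(fδ)/sin δ ≈ 2.631.
p = a·p₁ + b·p₂ ≈ (0.760, 0.650, -0.021); φ = arcsin(p_z) ≈ -1.20°, λ = atan2(p_y, p_x) ≈ 40.56°.

≈ lat -1.2°, lon 40.6°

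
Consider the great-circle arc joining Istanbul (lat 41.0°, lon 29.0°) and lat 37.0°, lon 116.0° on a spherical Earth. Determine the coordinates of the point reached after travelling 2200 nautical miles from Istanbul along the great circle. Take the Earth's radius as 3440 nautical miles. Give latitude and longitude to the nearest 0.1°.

≈ lat 47.6°, lon 80.4°

Convert each endpoint to a unit vector on the sphere (x = cos φ cos λ, y = cos φ sin λ, z = sin φ).
The central angle between the endpoints is δ = arccos(p₁·p₂) ≈ 1.130 rad (64.8°). The total great-circle distance is δ·R ≈ 1.130 × 3440 ≈ 3888 nmi, so the target fraction is f = 2200/3888 ≈ 0.566.
Interpolate at f ≈ 0.566 with slerp weights a = sin((1−f)δ)/sin δ ≈ 0.521, b = sin(fδ)/sin δ ≈ 0.660.
p = a·p₁ + b·p₂ ≈ (0.113, 0.664, 0.739); φ = arcsin(p_z) ≈ 47.64°, λ = atan2(p_y, p_x) ≈ 80.35°.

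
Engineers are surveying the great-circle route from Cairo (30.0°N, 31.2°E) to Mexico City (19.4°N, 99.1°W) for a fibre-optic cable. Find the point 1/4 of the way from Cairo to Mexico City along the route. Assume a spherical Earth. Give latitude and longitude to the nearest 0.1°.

Write both endpoints as unit vectors p₁, p₂ with components (cos φ cos λ, cos φ sin λ, sin φ).
The central angle between the endpoints is δ = arccos(p₁·p₂) ≈ 1.941 rad (111.2°).
Interpolate at f = 1/4 with slerp weights a = sin((1−f)δ)/sin δ ≈ 1.066, b = sin(fδ)/sin δ ≈ 0.501.
p = a·p₁ + b·p₂ ≈ (0.715, 0.012, 0.699); φ = arcsin(p_z) ≈ 44.36°, λ = atan2(p_y, p_x) ≈ 0.96°.

≈ 44.4°N, 1.0°E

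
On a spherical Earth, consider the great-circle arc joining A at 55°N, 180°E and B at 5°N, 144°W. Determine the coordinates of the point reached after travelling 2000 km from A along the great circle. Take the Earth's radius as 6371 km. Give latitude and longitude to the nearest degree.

Convert each endpoint to a unit vector on the sphere (x = cos φ cos λ, y = cos φ sin λ, z = sin φ).
The central angle between the endpoints is δ = arccos(p₁·p₂) ≈ 1.008 rad (57.7°). The total great-circle distance is δ·R ≈ 1.008 × 6371 ≈ 6421 km, so the target fraction is f = 2000/6421 ≈ 0.311.
Interpolate at f ≈ 0.311 with slerp weights a = sin((1−f)δ)/sin δ ≈ 0.756, b = sin(fδ)/sin δ ≈ 0.365.
p = a·p₁ + b·p₂ ≈ (-0.728, -0.214, 0.651); φ = arcsin(p_z) ≈ 40.64°, λ = atan2(p_y, p_x) ≈ -163.63°.

≈ 41°N, 164°W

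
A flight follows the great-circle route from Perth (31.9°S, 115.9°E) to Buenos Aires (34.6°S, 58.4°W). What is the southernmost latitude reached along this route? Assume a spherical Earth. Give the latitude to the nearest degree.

≈ 86°S

The great circle lies in the plane with unit normal n̂ = (p₁ × p₂)/|p₁ × p₂|.
Here n̂_z ≈ -0.076; the vertex latitude is φ_max = arccos|n̂_z| ≈ 85.7°.
Check via Clairaut: cos φ_max = |cos φ₁| · sin C = cos(31.9°)·sin(174.9°) ≈ 0.076, again giving ≈ 85.7°.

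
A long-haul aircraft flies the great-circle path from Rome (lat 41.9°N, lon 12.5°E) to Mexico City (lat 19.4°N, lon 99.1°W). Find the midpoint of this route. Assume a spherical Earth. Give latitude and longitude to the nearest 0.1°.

≈ lat 46.1°N, lon 53.1°W

Write both endpoints as unit vectors p₁, p₂ with components (cos φ cos λ, cos φ sin λ, sin φ).
The central angle between the endpoints is δ = arccos(p₁·p₂) ≈ 1.607 rad (92.1°).
Interpolate at f = 1/2 with slerp weights a = sin((1−f)δ)/sin δ ≈ 0.720, b = sin(fδ)/sin δ ≈ 0.720.
p = a·p₁ + b·p₂ ≈ (0.416, -0.555, 0.720); φ = arcsin(p_z) ≈ 46.09°, λ = atan2(p_y, p_x) ≈ -53.14°.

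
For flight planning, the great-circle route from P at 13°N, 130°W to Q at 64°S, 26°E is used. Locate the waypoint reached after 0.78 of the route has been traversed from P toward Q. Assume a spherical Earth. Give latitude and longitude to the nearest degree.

From cos δ = sin φ₁ sin φ₂ + cos φ₁ cos φ₂ cos Δλ, the central angle is δ ≈ 2.205 rad (126.3°).
Interpolate at f = 0.78 with slerp weights a = sin((1−f)δ)/sin δ ≈ 0.579, b = sin(fδ)/sin δ ≈ 1.227.
p = a·p₁ + b·p₂ ≈ (0.121, -0.196, -0.973); φ = arcsin(p_z) ≈ -76.67°, λ = atan2(p_y, p_x) ≈ -58.29°.

≈ 77°S, 58°W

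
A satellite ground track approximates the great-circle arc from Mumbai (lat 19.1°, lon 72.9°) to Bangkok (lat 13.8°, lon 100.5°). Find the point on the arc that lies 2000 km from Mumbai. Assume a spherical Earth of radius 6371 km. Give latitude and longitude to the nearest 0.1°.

≈ lat 16.0°, lon 91.5°

The haversine formula gives a central angle δ ≈ 0.471 rad (27.0°) between the endpoints. The total great-circle distance is δ·R ≈ 0.471 × 6371 ≈ 2998 km, so the target fraction is f = 2000/2998 ≈ 0.667.
Interpolate at f ≈ 0.667 with slerp weights a = sin((1−f)δ)/sin δ ≈ 0.344, b = sin(fδ)/sin δ ≈ 0.681.
p = a·p₁ + b·p₂ ≈ (-0.025, 0.961, 0.275); φ = arcsin(p_z) ≈ 15.97°, λ = atan2(p_y, p_x) ≈ 91.48°.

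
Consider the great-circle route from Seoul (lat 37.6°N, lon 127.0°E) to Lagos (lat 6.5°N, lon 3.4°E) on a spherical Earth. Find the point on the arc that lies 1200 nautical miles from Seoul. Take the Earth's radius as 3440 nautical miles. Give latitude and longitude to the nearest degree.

The haversine formula gives a central angle δ ≈ 1.946 rad (111.5°) between the endpoints. The total great-circle distance is δ·R ≈ 1.946 × 3440 ≈ 6695 nmi, so the target fraction is f = 1200/6695 ≈ 0.179.
Interpolate at f ≈ 0.179 with slerp weights a = sin((1−f)δ)/sin δ ≈ 1.074, b = sin(fδ)/sin δ ≈ 0.367.
p = a·p₁ + b·p₂ ≈ (-0.148, 0.701, 0.697); φ = arcsin(p_z) ≈ 44.20°, λ = atan2(p_y, p_x) ≈ 101.91°.

≈ lat 44°N, lon 102°E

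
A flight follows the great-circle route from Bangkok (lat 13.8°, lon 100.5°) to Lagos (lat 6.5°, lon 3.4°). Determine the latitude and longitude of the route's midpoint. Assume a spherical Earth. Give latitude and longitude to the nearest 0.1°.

≈ lat 15.1°, lon 51.2°

Write both endpoints as unit vectors p₁, p₂ with components (cos φ cos λ, cos φ sin λ, sin φ).
The central angle between the endpoints is δ = arccos(p₁·p₂) ≈ 1.663 rad (95.3°).
Interpolate at f = 1/2 with slerp weights a = sin((1−f)δ)/sin δ ≈ 0.742, b = sin(fδ)/sin δ ≈ 0.742.
p = a·p₁ + b·p₂ ≈ (0.605, 0.752, 0.261); φ = arcsin(p_z) ≈ 15.13°, λ = atan2(p_y, p_x) ≈ 51.21°.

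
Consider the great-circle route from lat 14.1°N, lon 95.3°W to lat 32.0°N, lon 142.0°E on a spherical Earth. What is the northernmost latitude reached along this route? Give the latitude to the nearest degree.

≈ 43°N

The great circle lies in the plane with unit normal n̂ = (p₁ × p₂)/|p₁ × p₂|.
Here n̂_z ≈ -0.729; the vertex latitude is φ_max = arccos|n̂_z| ≈ 43.2°.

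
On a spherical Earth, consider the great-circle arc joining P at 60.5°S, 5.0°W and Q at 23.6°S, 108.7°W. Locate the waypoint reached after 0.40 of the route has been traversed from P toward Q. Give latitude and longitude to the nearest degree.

≈ 58°S, 67°W

Convert each endpoint to a unit vector on the sphere (x = cos φ cos λ, y = cos φ sin λ, z = sin φ).
The central angle between the endpoints is δ = arccos(p₁·p₂) ≈ 1.327 rad (76.0°).
Interpolate at f = 0.40 with slerp weights a = sin((1−f)δ)/sin δ ≈ 0.736, b = sin(fδ)/sin δ ≈ 0.522.
p = a·p₁ + b·p₂ ≈ (0.208, -0.484, -0.850); φ = arcsin(p_z) ≈ -58.19°, λ = atan2(p_y, p_x) ≈ -66.76°.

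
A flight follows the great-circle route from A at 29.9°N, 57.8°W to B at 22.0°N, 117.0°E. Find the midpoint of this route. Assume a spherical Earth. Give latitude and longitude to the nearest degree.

≈ 83°N, 66°E

Convert each endpoint to a unit vector on the sphere (x = cos φ cos λ, y = cos φ sin λ, z = sin φ).
The central angle between the endpoints is δ = arccos(p₁·p₂) ≈ 2.232 rad (127.9°).
Interpolate at f = 1/2 with slerp weights a = sin((1−f)δ)/sin δ ≈ 1.138, b = sin(fδ)/sin δ ≈ 1.138.
p = a·p₁ + b·p₂ ≈ (0.047, 0.105, 0.993); φ = arcsin(p_z) ≈ 83.39°, λ = atan2(p_y, p_x) ≈ 66.10°.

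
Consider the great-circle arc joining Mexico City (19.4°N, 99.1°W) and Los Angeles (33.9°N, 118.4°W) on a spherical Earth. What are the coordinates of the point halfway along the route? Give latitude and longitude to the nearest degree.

Convert each endpoint to a unit vector on the sphere (x = cos φ cos λ, y = cos φ sin λ, z = sin φ).
The central angle between the endpoints is δ = arccos(p₁·p₂) ≈ 0.392 rad (22.5°).
Interpolate at f = 1/2 with slerp weights a = sin((1−f)δ)/sin δ ≈ 0.510, b = sin(fδ)/sin δ ≈ 0.510.
p = a·p₁ + b·p₂ ≈ (-0.277, -0.847, 0.454); φ = arcsin(p_z) ≈ 26.98°, λ = atan2(p_y, p_x) ≈ -108.13°.

≈ 27°N, 108°W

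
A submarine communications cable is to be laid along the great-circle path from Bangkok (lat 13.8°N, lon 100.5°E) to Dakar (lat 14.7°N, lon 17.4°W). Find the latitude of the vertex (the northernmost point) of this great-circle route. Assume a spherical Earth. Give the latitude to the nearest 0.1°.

The great circle lies in the plane with unit normal n̂ = (p₁ × p₂)/|p₁ × p₂|.
Here n̂_z ≈ -0.897; the vertex latitude is φ_max = arccos|n̂_z| ≈ 26.2°.
Check via Clairaut: cos φ_max = |cos φ₁| · sin C = cos(13.8°)·sin(67.5°) ≈ 0.897, again giving ≈ 26.2°.

≈ 26.2°N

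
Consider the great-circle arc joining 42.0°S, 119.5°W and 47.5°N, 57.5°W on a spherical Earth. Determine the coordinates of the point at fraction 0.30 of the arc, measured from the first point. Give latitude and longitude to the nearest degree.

The haversine formula gives a central angle δ ≈ 1.831 rad (104.9°) between the endpoints.
Interpolate at f = 0.30 with slerp weights a = sin((1−f)δ)/sin δ ≈ 0.992, b = sin(fδ)/sin δ ≈ 0.540.
p = a·p₁ + b·p₂ ≈ (-0.167, -0.950, -0.265); φ = arcsin(p_z) ≈ -15.39°, λ = atan2(p_y, p_x) ≈ -99.97°.

≈ 15°S, 100°W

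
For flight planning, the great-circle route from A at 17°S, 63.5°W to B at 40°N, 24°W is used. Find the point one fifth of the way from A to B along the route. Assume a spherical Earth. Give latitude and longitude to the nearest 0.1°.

≈ 5.4°S, 56.4°W

From cos δ = sin φ₁ sin φ₂ + cos φ₁ cos φ₂ cos Δλ, the central angle is δ ≈ 1.184 rad (67.8°).
Interpolate at f = 1/5 with slerp weights a = sin((1−f)δ)/sin δ ≈ 0.877, b = sin(fδ)/sin δ ≈ 0.253.
p = a·p₁ + b·p₂ ≈ (0.551, -0.829, -0.093); φ = arcsin(p_z) ≈ -5.36°, λ = atan2(p_y, p_x) ≈ -56.38°.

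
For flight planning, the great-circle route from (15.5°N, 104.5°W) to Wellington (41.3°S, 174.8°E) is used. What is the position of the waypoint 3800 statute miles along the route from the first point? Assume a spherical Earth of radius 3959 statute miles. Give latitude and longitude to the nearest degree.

≈ (22°S, 146°W)

From cos δ = sin φ₁ sin φ₂ + cos φ₁ cos φ₂ cos Δλ, the central angle is δ ≈ 1.630 rad (93.4°). The total great-circle distance is δ·R ≈ 1.630 × 3959 ≈ 6454 mi, so the target fraction is f = 3800/6454 ≈ 0.589.
Interpolate at f ≈ 0.589 with slerp weights a = sin((1−f)δ)/sin δ ≈ 0.622, b = sin(fδ)/sin δ ≈ 0.821.
p = a·p₁ + b·p₂ ≈ (-0.764, -0.525, -0.375); φ = arcsin(p_z) ≈ -22.04°, λ = atan2(p_y, p_x) ≈ -145.52°.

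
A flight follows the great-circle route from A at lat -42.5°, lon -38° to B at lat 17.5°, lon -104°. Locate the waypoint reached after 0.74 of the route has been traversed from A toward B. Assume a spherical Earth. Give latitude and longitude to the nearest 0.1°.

≈ lat 0.8°, lon -89.2°

Convert each endpoint to a unit vector on the sphere (x = cos φ cos λ, y = cos φ sin λ, z = sin φ).
The central angle between the endpoints is δ = arccos(p₁·p₂) ≈ 1.488 rad (85.2°).
Interpolate at f = 0.74 with slerp weights a = sin((1−f)δ)/sin δ ≈ 0.379, b = sin(fδ)/sin δ ≈ 0.895.
p = a·p₁ + b·p₂ ≈ (0.014, -1.000, 0.013); φ = arcsin(p_z) ≈ 0.76°, λ = atan2(p_y, p_x) ≈ -89.23°.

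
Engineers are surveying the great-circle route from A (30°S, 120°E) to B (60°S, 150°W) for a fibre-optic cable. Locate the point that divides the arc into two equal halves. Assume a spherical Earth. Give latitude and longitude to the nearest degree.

≈ (54°S, 150°E)

Convert each endpoint to a unit vector on the sphere (x = cos φ cos λ, y = cos φ sin λ, z = sin φ).
The central angle between the endpoints is δ = arccos(p₁·p₂) ≈ 1.123 rad (64.3°).
Interpolate at f = 1/2 with slerp weights a = sin((1−f)δ)/sin δ ≈ 0.591, b = sin(fδ)/sin δ ≈ 0.591.
p = a·p₁ + b·p₂ ≈ (-0.512, 0.295, -0.807); φ = arcsin(p_z) ≈ -53.79°, λ = atan2(p_y, p_x) ≈ 150.00°.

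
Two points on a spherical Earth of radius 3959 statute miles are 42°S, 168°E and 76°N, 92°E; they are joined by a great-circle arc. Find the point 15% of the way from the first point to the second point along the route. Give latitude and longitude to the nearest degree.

≈ 24°S, 162°E

Convert each endpoint to a unit vector on the sphere (x = cos φ cos λ, y = cos φ sin λ, z = sin φ).
The central angle between the endpoints is δ = arccos(p₁·p₂) ≈ 2.222 rad (127.3°).
Interpolate at f = 0.15 with slerp weights a = sin((1−f)δ)/sin δ ≈ 1.194, b = sin(fδ)/sin δ ≈ 0.411.
p = a·p₁ + b·p₂ ≈ (-0.871, 0.284, -0.400); φ = arcsin(p_z) ≈ -23.58°, λ = atan2(p_y, p_x) ≈ 161.96°.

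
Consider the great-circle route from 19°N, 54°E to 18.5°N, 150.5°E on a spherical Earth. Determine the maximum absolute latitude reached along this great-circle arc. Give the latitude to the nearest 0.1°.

The great circle lies in the plane with unit normal n̂ = (p₁ × p₂)/|p₁ × p₂|.
Here n̂_z ≈ +0.891; the vertex latitude is φ_max = arccos|n̂_z| ≈ 27.0°.
Check via Clairaut: cos φ_max = |cos φ₁| · sin C = cos(19.0°)·sin(70.4°) ≈ 0.891, again giving ≈ 27.0°.

≈ 27.0°N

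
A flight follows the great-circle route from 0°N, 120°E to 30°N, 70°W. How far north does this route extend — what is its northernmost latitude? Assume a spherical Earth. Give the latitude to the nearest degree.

The great circle lies in the plane with unit normal n̂ = (p₁ × p₂)/|p₁ × p₂|.
Here n̂_z ≈ +0.288; the vertex latitude is φ_max = arccos|n̂_z| ≈ 73.3°.
Check via Clairaut: cos φ_max = |cos φ₁| · sin C = cos(0.0°)·sin(16.7°) ≈ 0.288, again giving ≈ 73.3°.

≈ 73°N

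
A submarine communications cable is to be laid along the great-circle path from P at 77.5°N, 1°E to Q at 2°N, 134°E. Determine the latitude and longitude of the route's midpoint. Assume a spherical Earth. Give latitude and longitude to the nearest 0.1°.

≈ 49.4°N, 123.5°E

Convert each endpoint to a unit vector on the sphere (x = cos φ cos λ, y = cos φ sin λ, z = sin φ).
The central angle between the endpoints is δ = arccos(p₁·p₂) ≈ 1.684 rad (96.5°).
Interpolate at f = 1/2 with slerp weights a = sin((1−f)δ)/sin δ ≈ 0.751, b = sin(fδ)/sin δ ≈ 0.751.
p = a·p₁ + b·p₂ ≈ (-0.359, 0.543, 0.759); φ = arcsin(p_z) ≈ 49.41°, λ = atan2(p_y, p_x) ≈ 123.47°.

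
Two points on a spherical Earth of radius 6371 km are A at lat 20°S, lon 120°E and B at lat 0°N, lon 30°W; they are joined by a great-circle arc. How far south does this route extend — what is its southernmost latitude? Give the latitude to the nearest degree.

The great circle lies in the plane with unit normal n̂ = (p₁ × p₂)/|p₁ × p₂|.
Here n̂_z ≈ -0.808; the vertex latitude is φ_max = arccos|n̂_z| ≈ 36.1°.
Check via Clairaut: cos φ_max = |cos φ₁| · sin C = cos(20.0°)·sin(120.6°) ≈ 0.808, again giving ≈ 36.1°.

≈ 36°S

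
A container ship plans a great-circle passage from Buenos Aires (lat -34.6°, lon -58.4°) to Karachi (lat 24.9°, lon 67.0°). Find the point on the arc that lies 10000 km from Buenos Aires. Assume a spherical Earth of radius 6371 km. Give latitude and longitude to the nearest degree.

Write both endpoints as unit vectors p₁, p₂ with components (cos φ cos λ, cos φ sin λ, sin φ).
The central angle between the endpoints is δ = arccos(p₁·p₂) ≈ 2.307 rad (132.2°). The total great-circle distance is δ·R ≈ 2.307 × 6371 ≈ 14699 km, so the target fraction is f = 10000/14699 ≈ 0.680.
Interpolate at f ≈ 0.680 with slerp weights a = sin((1−f)δ)/sin δ ≈ 0.908, b = sin(fδ)/sin δ ≈ 1.350.
p = a·p₁ + b·p₂ ≈ (0.870, 0.491, 0.053); φ = arcsin(p_z) ≈ 3.03°, λ = atan2(p_y, p_x) ≈ 29.42°.

≈ lat 3°, lon 29°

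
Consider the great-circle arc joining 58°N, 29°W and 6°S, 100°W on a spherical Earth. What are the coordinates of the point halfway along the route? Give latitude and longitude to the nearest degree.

Convert each endpoint to a unit vector on the sphere (x = cos φ cos λ, y = cos φ sin λ, z = sin φ).
The central angle between the endpoints is δ = arccos(p₁·p₂) ≈ 1.488 rad (85.2°).
Interpolate at f = 1/2 with slerp weights a = sin((1−f)δ)/sin δ ≈ 0.679, b = sin(fδ)/sin δ ≈ 0.679.
p = a·p₁ + b·p₂ ≈ (0.198, -0.840, 0.505); φ = arcsin(p_z) ≈ 30.35°, λ = atan2(p_y, p_x) ≈ -76.76°.

≈ 30°N, 77°W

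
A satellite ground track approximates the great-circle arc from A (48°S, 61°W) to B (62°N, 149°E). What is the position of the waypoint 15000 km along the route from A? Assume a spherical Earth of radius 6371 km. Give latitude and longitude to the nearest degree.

≈ (63°N, 159°W)

Convert each endpoint to a unit vector on the sphere (x = cos φ cos λ, y = cos φ sin λ, z = sin φ).
The central angle between the endpoints is δ = arccos(p₁·p₂) ≈ 2.760 rad (158.2°). The total great-circle distance is δ·R ≈ 2.760 × 6371 ≈ 17586 km, so the target fraction is f = 15000/17586 ≈ 0.853.
Interpolate at f ≈ 0.853 with slerp weights a = sin((1−f)δ)/sin δ ≈ 1.061, b = sin(fδ)/sin δ ≈ 1.904.
p = a·p₁ + b·p₂ ≈ (-0.422, -0.161, 0.892); φ = arcsin(p_z) ≈ 63.16°, λ = atan2(p_y, p_x) ≈ -159.13°.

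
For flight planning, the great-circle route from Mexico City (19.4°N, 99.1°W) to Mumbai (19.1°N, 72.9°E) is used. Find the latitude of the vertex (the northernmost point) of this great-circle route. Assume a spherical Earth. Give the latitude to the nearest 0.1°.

≈ 78.7°N

The great circle lies in the plane with unit normal n̂ = (p₁ × p₂)/|p₁ × p₂|.
Here n̂_z ≈ +0.196; the vertex latitude is φ_max = arccos|n̂_z| ≈ 78.7°.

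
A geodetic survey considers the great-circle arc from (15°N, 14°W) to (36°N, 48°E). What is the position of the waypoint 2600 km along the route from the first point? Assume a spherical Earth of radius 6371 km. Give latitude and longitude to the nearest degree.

The haversine formula gives a central angle δ ≈ 1.025 rad (58.7°) between the endpoints. The total great-circle distance is δ·R ≈ 1.025 × 6371 ≈ 6531 km, so the target fraction is f = 2600/6531 ≈ 0.398.
Interpolate at f ≈ 0.398 with slerp weights a = sin((1−f)δ)/sin δ ≈ 0.677, b = sin(fδ)/sin δ ≈ 0.464.
p = a·p₁ + b·p₂ ≈ (0.886, 0.121, 0.448); φ = arcsin(p_z) ≈ 26.62°, λ = atan2(p_y, p_x) ≈ 7.78°.

≈ (27°N, 8°E)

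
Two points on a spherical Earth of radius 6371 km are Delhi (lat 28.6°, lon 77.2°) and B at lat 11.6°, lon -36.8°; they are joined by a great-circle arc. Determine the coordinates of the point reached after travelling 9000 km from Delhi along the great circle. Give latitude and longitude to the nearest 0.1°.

Write both endpoints as unit vectors p₁, p₂ with components (cos φ cos λ, cos φ sin λ, sin φ).
The central angle between the endpoints is δ = arccos(p₁·p₂) ≈ 1.827 rad (104.7°). The total great-circle distance is δ·R ≈ 1.827 × 6371 ≈ 11641 km, so the target fraction is f = 9000/11641 ≈ 0.773.
Interpolate at f ≈ 0.773 with slerp weights a = sin((1−f)δ)/sin δ ≈ 0.416, b = sin(fδ)/sin δ ≈ 1.021.
p = a·p₁ + b·p₂ ≈ (0.882, -0.243, 0.405); φ = arcsin(p_z) ≈ 23.86°, λ = atan2(p_y, p_x) ≈ -15.38°.

≈ lat 23.9°, lon -15.4°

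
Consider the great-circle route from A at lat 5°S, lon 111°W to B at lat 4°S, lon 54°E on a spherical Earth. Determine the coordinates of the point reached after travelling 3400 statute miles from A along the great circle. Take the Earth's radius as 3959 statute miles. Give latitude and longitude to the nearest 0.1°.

≈ lat 26.3°S, lon 64.5°W

Convert each endpoint to a unit vector on the sphere (x = cos φ cos λ, y = cos φ sin λ, z = sin φ).
The central angle between the endpoints is δ = arccos(p₁·p₂) ≈ 2.837 rad (162.5°). The total great-circle distance is δ·R ≈ 2.837 × 3959 ≈ 11230 mi, so the target fraction is f = 3400/11230 ≈ 0.303.
Interpolate at f ≈ 0.303 with slerp weights a = sin((1−f)δ)/sin δ ≈ 3.057, b = sin(fδ)/sin δ ≈ 2.521.
p = a·p₁ + b·p₂ ≈ (0.386, -0.809, -0.442); φ = arcsin(p_z) ≈ -26.25°, λ = atan2(p_y, p_x) ≈ -64.48°.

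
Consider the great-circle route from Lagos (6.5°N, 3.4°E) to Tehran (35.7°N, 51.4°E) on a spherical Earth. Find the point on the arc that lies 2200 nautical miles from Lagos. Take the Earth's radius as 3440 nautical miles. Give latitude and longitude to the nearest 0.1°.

Convert each endpoint to a unit vector on the sphere (x = cos φ cos λ, y = cos φ sin λ, z = sin φ).
The central angle between the endpoints is δ = arccos(p₁·p₂) ≈ 0.920 rad (52.7°). The total great-circle distance is δ·R ≈ 0.920 × 3440 ≈ 3164 nmi, so the target fraction is f = 2200/3164 ≈ 0.695.
Interpolate at f ≈ 0.695 with slerp weights a = sin((1−f)δ)/sin δ ≈ 0.348, b = sin(fδ)/sin δ ≈ 0.750.
p = a·p₁ + b·p₂ ≈ (0.725, 0.497, 0.477); φ = arcsin(p_z) ≈ 28.50°, λ = atan2(p_y, p_x) ≈ 34.41°.

≈ 28.5°N, 34.4°E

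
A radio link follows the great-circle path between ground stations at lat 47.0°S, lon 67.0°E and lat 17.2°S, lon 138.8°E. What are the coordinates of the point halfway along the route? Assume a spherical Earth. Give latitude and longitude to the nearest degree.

Convert each endpoint to a unit vector on the sphere (x = cos φ cos λ, y = cos φ sin λ, z = sin φ).
The central angle between the endpoints is δ = arccos(p₁·p₂) ≈ 1.138 rad (65.2°).
Interpolate at f = 1/2 with slerp weights a = sin((1−f)δ)/sin δ ≈ 0.593, b = sin(fδ)/sin δ ≈ 0.593.
p = a·p₁ + b·p₂ ≈ (-0.268, 0.746, -0.610); φ = arcsin(p_z) ≈ -37.55°, λ = atan2(p_y, p_x) ≈ 109.79°.

≈ lat 38°S, lon 110°E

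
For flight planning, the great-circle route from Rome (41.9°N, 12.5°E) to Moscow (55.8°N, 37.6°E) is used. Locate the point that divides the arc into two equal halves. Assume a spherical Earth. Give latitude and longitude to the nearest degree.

Write both endpoints as unit vectors p₁, p₂ with components (cos φ cos λ, cos φ sin λ, sin φ).
The central angle between the endpoints is δ = arccos(p₁·p₂) ≈ 0.373 rad (21.4°).
Interpolate at f = 1/2 with slerp weights a = sin((1−f)δ)/sin δ ≈ 0.509, b = sin(fδ)/sin δ ≈ 0.509.
p = a·p₁ + b·p₂ ≈ (0.596, 0.256, 0.761); φ = arcsin(p_z) ≈ 49.52°, λ = atan2(p_y, p_x) ≈ 23.27°.

≈ (50°N, 23°E)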